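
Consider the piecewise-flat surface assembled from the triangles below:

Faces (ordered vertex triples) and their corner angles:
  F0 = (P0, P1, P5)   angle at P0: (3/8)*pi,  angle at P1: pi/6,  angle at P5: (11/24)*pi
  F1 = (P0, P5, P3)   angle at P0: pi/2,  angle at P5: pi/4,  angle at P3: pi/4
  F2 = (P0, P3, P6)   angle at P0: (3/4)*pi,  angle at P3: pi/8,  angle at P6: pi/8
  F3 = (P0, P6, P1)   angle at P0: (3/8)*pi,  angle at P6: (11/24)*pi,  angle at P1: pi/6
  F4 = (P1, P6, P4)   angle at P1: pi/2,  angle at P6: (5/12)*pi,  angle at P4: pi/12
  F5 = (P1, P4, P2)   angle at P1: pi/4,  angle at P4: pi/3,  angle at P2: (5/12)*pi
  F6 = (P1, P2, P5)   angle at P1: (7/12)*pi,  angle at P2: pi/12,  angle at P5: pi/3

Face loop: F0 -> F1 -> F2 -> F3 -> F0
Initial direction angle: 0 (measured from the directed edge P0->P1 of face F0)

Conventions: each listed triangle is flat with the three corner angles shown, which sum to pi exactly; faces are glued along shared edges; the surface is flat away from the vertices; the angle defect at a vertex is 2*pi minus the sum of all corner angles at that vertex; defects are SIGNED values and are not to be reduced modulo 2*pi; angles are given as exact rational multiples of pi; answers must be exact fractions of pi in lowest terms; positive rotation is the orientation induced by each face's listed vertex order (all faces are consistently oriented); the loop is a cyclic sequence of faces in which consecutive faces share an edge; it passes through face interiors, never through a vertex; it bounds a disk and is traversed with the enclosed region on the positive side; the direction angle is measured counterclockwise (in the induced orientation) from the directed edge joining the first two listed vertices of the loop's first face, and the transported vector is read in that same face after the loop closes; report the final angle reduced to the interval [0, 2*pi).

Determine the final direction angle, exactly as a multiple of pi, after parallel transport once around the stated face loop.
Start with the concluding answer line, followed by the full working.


Answer: final direction angle = 0

enclosed vertex P0: corner angles sum to 2*pi, defect = 2*pi - 2*pi = 0
final direction = starting direction + enclosed defect total, reduced mod 2*pi (induced orientation)
final angle = 0 + 0 = 0 (mod 2*pi)


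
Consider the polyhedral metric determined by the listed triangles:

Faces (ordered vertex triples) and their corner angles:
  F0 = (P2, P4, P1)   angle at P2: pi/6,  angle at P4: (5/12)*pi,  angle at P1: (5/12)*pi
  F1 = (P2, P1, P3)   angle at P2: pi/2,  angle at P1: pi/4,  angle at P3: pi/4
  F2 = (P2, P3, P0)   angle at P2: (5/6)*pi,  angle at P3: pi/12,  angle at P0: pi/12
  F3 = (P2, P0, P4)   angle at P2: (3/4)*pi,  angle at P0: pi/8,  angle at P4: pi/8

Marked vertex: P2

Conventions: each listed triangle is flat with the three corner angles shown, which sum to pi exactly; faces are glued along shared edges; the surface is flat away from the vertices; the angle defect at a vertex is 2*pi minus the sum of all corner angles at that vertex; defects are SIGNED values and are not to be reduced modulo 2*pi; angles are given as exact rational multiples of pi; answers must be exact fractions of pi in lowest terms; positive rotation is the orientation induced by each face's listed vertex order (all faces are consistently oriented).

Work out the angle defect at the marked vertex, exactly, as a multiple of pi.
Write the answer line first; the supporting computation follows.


Answer: defect(P2) = -pi/4

Sum of corner angles at P2: (9/4)*pi
defect = 2*pi - (9/4)*pi


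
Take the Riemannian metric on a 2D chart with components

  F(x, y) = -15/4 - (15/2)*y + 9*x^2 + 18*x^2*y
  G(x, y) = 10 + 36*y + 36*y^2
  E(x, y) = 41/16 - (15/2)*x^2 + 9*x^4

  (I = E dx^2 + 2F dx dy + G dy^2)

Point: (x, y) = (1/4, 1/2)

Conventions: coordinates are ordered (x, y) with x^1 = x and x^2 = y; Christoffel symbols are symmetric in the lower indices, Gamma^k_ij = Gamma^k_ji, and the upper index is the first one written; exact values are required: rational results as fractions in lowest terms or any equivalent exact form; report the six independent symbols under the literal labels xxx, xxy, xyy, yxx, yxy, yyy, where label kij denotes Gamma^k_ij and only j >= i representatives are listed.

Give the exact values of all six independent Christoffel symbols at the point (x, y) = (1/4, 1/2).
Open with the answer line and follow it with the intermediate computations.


Answer: Gamma_xxx = -408/9761, Gamma_xxy = 0, Gamma_xyy = -1632/9761, Gamma_yxx = 2304/9761, Gamma_yxy = 0, Gamma_yyy = 9216/9761

E = 545/256, F = -51/8, G = 37 at the point
E_x = -51/16, E_y = 0, F_x = 9, F_y = -51/8, G_x = 0, G_y = 72
EG - F^2 = 9761/256;  g^inv = (256/9761) * [[37, 51/8], [51/8, 545/256]]
first-kind symbols [ij,l] = (1/2)(d_i g_jl + d_j g_il - d_l g_ij): [xx,x] = E_x/2 = -51/32, [xx,y] = F_x - E_y/2 = 9, [xy,x] = E_y/2 = 0, [xy,y] = G_x/2 = 0, [yy,x] = F_y - G_x/2 = -51/8, [yy,y] = G_y/2 = 36
Gamma^x_ij = (G*[ij,x] - F*[ij,y])/(EG - F^2), Gamma^y_ij = (E*[ij,y] - F*[ij,x])/(EG - F^2)


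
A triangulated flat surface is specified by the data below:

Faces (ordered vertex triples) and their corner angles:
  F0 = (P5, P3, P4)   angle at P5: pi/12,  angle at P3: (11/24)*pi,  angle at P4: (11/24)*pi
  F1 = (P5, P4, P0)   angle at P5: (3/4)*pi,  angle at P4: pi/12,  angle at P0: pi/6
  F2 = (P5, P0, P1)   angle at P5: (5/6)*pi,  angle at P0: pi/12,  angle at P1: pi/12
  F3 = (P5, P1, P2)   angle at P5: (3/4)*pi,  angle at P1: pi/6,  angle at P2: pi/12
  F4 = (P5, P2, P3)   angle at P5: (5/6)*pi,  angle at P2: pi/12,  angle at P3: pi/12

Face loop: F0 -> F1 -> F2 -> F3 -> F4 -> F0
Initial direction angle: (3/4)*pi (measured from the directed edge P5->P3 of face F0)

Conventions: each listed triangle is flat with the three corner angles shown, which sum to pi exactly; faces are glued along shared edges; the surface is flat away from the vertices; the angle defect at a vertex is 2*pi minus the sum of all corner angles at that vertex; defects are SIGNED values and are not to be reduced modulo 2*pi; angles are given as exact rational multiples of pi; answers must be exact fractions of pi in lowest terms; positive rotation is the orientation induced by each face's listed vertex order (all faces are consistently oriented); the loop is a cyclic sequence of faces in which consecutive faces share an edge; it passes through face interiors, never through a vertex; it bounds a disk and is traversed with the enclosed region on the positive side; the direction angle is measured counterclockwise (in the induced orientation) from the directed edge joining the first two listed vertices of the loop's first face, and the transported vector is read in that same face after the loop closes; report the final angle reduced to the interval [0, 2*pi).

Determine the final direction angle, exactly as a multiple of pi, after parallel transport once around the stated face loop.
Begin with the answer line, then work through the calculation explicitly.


Answer: final direction angle = (3/2)*pi

enclosed vertex P5: corner angles sum to (13/4)*pi, defect = 2*pi - (13/4)*pi = (-5/4)*pi
transport around the loop rotates by the sum of enclosed defects; add to the initial angle mod 2*pi
final angle = (3/4)*pi - (5/4)*pi = (3/2)*pi (mod 2*pi)


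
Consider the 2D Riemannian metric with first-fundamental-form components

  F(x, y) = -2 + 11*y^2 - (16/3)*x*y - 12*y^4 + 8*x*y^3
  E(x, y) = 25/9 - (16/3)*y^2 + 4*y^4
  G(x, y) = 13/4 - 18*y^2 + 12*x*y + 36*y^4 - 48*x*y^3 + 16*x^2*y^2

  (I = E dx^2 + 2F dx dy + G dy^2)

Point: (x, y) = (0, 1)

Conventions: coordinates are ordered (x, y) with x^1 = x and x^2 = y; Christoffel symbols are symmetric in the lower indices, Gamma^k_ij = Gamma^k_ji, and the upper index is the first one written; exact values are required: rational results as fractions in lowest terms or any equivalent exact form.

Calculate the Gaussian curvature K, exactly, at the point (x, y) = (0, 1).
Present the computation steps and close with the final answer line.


E = 13/9, F = -3, G = 85/4, EG - F^2 = 781/36 at the point
E_x = 0, E_y = 16/3, F_x = 8/3, F_y = -26, G_x = -36, G_y = 108
E_yy = 112/3, F_xy = 56/3, G_xx = 32
Evaluate Brioschi's two determinant matrices M1, M2 and divide by (EG - F^2)^2.
M1 = [[-E_yy/2 + F_xy - G_xx/2, E_x/2, F_x - E_y/2], [F_y - G_x/2, E, F], [G_y/2, F, G]] = [[-16, 0, 0], [-8, 13/9, -3], [54, -3, 85/4]]; det M1 = -3124/9
M2 = [[0, E_y/2, G_x/2], [E_y/2, E, F], [G_x/2, F, G]] = [[0, 8/3, -18], [8/3, 13/9, -3], [-18, -3, 85/4]]; det M2 = -2980/9
det M1 - det M2 = -16; K = -16 / (781/36)^2 = -20736/609961

Answer: K = -20736/609961


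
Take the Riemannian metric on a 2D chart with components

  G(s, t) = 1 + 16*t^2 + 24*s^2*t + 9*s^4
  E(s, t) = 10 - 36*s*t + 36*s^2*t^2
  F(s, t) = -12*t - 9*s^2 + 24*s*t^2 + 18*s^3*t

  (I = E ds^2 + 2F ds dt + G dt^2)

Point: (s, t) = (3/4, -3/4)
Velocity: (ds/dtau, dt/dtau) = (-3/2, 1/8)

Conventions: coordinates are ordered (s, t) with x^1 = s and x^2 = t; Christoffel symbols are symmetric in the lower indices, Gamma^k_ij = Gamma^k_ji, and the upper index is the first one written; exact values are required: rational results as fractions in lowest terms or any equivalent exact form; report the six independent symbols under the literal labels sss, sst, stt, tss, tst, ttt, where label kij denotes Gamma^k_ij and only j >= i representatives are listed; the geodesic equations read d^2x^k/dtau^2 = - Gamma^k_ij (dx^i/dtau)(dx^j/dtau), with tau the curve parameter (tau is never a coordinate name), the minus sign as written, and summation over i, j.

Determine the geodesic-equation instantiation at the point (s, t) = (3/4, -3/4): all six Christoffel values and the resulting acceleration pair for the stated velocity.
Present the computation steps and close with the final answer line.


E = 2665/64, F = 1071/128, G = 697/256 at the point
E_s = 459/8, E_t = -459/8, F_s = -729/32, F_t = -1005/32, G_s = -189/16, G_t = -21/2
EG - F^2 = 11101/256;  g^inv = (256/11101) * [[697/256, -1071/128], [-1071/128, 2665/64]]
first-kind symbols [ij,l] = (1/2)(d_i g_jl + d_j g_il - d_l g_ij): [ss,s] = E_s/2 = 459/16, [ss,t] = F_s - E_t/2 = 189/32, [st,s] = E_t/2 = -459/16, [st,t] = G_s/2 = -189/32, [tt,s] = F_t - G_s/2 = -51/2, [tt,t] = G_t/2 = -21/4
Gamma^s_ij = (G*[ij,s] - F*[ij,t])/(EG - F^2), Gamma^t_ij = (E*[ij,t] - F*[ij,s])/(EG - F^2)
Gamma_sss = 432/653, Gamma_sst = -432/653, Gamma_stt = -384/653, Gamma_tss = 1512/11101, Gamma_tst = -1512/11101, Gamma_ttt = -1344/11101
d^2s/dtau^2 = -(Gamma_sss*(-3/2)^2 + 2*Gamma_sst*(-3/2)*(1/8) + Gamma_stt*(1/8)^2) = -1128/653
d^2t/dtau^2 = -(Gamma_tss*(-3/2)^2 + 2*Gamma_tst*(-3/2)*(1/8) + Gamma_ttt*(1/8)^2) = -3948/11101

Answer: Gamma_sss = 432/653, Gamma_sst = -432/653, Gamma_stt = -384/653, Gamma_tss = 1512/11101, Gamma_tst = -1512/11101, Gamma_ttt = -1344/11101; accelerations (d^2s/dtau^2, d^2t/dtau^2) = (-1128/653, -3948/11101)


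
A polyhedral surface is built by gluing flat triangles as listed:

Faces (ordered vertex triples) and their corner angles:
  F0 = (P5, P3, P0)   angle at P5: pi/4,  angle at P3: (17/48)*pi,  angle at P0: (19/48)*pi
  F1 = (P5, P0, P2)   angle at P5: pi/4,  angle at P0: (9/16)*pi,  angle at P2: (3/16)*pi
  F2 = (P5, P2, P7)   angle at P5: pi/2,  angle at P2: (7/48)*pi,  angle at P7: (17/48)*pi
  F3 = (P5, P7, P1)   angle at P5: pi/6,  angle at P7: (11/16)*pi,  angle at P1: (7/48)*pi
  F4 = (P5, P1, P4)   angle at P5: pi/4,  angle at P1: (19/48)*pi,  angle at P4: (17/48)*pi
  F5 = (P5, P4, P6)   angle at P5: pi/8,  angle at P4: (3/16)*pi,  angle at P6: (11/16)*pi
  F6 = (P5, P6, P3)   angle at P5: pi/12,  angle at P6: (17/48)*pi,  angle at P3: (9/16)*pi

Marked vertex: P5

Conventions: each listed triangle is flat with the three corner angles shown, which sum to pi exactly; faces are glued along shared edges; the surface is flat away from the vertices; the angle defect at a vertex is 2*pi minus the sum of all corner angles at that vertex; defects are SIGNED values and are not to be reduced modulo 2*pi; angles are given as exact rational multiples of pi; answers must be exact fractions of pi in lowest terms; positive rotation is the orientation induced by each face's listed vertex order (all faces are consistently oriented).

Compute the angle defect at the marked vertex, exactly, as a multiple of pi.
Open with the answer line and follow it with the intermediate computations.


Answer: defect(P5) = (3/8)*pi

Sum of corner angles at P5: (13/8)*pi
defect = 2*pi - (13/8)*pi


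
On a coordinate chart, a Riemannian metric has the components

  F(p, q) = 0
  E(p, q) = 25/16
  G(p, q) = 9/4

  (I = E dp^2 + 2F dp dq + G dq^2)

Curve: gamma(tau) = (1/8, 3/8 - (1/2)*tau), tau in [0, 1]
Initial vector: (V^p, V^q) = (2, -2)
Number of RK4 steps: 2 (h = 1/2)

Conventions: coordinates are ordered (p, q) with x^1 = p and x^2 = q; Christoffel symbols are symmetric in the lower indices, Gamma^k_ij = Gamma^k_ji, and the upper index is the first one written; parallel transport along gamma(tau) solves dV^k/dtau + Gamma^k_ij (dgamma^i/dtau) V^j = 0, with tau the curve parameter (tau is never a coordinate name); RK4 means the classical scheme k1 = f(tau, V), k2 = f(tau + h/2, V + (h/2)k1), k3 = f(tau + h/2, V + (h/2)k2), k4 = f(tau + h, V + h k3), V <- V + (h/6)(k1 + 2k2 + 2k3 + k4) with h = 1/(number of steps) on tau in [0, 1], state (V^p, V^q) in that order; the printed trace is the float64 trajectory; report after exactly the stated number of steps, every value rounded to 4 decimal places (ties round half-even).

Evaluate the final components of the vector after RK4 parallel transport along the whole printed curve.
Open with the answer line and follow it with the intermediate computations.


Answer: V^p = 2.0000, V^q = -2.0000

gamma'(tau) = (0, -1/2); f(tau, V)^k = -Gamma^k_ij(gamma(tau)) gamma'^i(tau) V^j; h = 1/2; intermediate values shown to 6 dp
curve data and Christoffel symbols at the stage parameters:
  tau = 0.000000: gamma = (0.125000, 0.375000), gamma' = (0.000000, -0.500000); Gamma_ppp = 0.000000, Gamma_ppq = 0.000000, Gamma_pqq = 0.000000, Gamma_qpp = 0.000000, Gamma_qpq = 0.000000, Gamma_qqq = 0.000000
  tau = 0.250000: gamma = (0.125000, 0.250000), gamma' = (0.000000, -0.500000); Gamma_ppp = 0.000000, Gamma_ppq = 0.000000, Gamma_pqq = 0.000000, Gamma_qpp = 0.000000, Gamma_qpq = 0.000000, Gamma_qqq = 0.000000
  tau = 0.500000: gamma = (0.125000, 0.125000), gamma' = (0.000000, -0.500000); Gamma_ppp = 0.000000, Gamma_ppq = 0.000000, Gamma_pqq = 0.000000, Gamma_qpp = 0.000000, Gamma_qpq = 0.000000, Gamma_qqq = 0.000000
  tau = 0.750000: gamma = (0.125000, 0.000000), gamma' = (0.000000, -0.500000); Gamma_ppp = 0.000000, Gamma_ppq = 0.000000, Gamma_pqq = 0.000000, Gamma_qpp = 0.000000, Gamma_qpq = 0.000000, Gamma_qqq = 0.000000
  tau = 1.000000: gamma = (0.125000, -0.125000), gamma' = (0.000000, -0.500000); Gamma_ppp = 0.000000, Gamma_ppq = 0.000000, Gamma_pqq = 0.000000, Gamma_qpp = 0.000000, Gamma_qpq = 0.000000, Gamma_qqq = 0.000000
step 0: V^p = 2.0000, V^q = -2.0000
step 1: k1 = (0.000000, 0.000000), k2 = (0.000000, 0.000000), k3 = (0.000000, 0.000000), k4 = (0.000000, 0.000000); V <- V + (h/6)(k1 + 2k2 + 2k3 + k4): V^p = 2.0000, V^q = -2.0000
step 2: k1 = (0.000000, 0.000000), k2 = (0.000000, 0.000000), k3 = (0.000000, 0.000000), k4 = (0.000000, 0.000000); V <- V + (h/6)(k1 + 2k2 + 2k3 + k4): V^p = 2.0000, V^q = -2.0000


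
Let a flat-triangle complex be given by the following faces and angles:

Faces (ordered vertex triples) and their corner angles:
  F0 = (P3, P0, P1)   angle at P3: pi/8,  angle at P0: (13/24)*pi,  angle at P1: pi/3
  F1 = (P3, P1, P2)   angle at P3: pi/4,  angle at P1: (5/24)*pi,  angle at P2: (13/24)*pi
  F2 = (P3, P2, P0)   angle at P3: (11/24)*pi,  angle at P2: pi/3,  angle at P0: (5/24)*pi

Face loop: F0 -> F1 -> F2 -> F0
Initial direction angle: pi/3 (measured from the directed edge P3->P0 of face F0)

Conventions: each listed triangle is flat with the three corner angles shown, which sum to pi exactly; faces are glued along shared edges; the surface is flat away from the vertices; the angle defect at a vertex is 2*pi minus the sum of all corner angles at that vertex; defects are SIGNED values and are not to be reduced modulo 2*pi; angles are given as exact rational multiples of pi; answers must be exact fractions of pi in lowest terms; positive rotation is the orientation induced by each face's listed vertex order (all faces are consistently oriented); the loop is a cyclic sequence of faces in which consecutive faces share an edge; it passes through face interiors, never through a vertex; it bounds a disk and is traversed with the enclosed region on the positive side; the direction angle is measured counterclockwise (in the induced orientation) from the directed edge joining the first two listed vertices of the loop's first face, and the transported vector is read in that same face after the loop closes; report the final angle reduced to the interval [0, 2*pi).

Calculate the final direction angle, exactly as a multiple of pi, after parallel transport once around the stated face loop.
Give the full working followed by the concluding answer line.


enclosed vertex P3: corner angles sum to (5/6)*pi, defect = 2*pi - (5/6)*pi = (7/6)*pi
by Gauss-Bonnet the loop rotates the vector by the enclosed defect sum (positive orientation, mod 2*pi)
final angle = pi/3 + (7/6)*pi = (3/2)*pi (mod 2*pi)

Answer: final direction angle = (3/2)*pi


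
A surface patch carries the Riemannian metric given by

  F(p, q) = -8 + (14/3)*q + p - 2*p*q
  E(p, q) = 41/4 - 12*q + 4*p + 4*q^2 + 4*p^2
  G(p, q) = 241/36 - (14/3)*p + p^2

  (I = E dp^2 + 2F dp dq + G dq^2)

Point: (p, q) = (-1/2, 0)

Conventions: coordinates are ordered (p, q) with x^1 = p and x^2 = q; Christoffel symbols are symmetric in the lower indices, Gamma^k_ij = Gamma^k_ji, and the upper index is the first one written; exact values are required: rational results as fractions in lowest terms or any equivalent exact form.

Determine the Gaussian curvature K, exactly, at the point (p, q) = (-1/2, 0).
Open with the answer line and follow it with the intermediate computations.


Answer: K = 500364/954529

E = 37/4, F = -17/2, G = 167/18, EG - F^2 = 977/72 at the point
E_p = 0, E_q = -12, F_p = 1, F_q = 17/3, G_p = -17/3, G_q = 0
E_qq = 8, F_pq = -2, G_pp = 2
Brioschi: K = (det M1 - det M2) / (EG - F^2)^2 with the standard first/second-derivative matrices M1, M2.
M1 = [[-E_qq/2 + F_pq - G_pp/2, E_p/2, F_p - E_q/2], [F_q - G_p/2, E, F], [G_q/2, F, G]] = [[-7, 0, 7], [17/2, 37/4, -17/2], [0, -17/2, 167/18]]; det M1 = -43253/72
M2 = [[0, E_q/2, G_p/2], [E_q/2, E, F], [G_p/2, F, G]] = [[0, -6, -17/6], [-6, 37/4, -17/2], [-17/6, -17/2, 167/18]]; det M2 = -100405/144
det M1 - det M2 = 4633/48; K = 4633/48 / (977/72)^2 = 500364/954529


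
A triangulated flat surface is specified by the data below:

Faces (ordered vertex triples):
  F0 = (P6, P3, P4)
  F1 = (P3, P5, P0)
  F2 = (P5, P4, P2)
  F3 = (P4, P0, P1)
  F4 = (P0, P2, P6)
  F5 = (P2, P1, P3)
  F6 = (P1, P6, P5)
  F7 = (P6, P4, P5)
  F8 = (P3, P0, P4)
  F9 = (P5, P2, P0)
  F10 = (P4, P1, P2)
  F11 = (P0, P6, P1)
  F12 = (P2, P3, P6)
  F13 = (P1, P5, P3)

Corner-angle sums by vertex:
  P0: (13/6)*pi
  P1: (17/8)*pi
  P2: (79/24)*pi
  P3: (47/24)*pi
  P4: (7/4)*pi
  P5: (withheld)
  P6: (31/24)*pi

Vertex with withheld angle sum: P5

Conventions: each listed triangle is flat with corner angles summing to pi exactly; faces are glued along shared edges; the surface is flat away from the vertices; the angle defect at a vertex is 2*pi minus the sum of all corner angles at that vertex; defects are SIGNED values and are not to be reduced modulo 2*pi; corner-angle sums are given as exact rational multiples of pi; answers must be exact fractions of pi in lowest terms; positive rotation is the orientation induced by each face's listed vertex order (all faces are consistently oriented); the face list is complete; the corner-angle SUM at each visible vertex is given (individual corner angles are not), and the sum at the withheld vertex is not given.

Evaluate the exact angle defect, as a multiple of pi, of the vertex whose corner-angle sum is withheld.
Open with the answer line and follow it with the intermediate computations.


Answer: defect(P5) = (7/12)*pi

V = 7, E = 21, F = 14; chi = V - E + F = 0
Gauss-Bonnet: total defect = 2*pi*chi = 0; visible defects sum to (-7/12)*pi


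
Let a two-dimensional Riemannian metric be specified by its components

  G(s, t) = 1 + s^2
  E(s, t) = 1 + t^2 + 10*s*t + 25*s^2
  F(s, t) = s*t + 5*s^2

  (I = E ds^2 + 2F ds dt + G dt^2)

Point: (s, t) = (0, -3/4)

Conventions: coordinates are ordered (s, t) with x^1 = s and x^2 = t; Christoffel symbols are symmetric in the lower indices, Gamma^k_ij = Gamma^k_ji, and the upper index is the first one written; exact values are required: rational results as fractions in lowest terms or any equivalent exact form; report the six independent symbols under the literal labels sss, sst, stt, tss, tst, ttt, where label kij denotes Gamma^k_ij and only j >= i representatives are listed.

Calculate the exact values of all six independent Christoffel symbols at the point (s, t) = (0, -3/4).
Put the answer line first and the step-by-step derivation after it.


Answer: Gamma_sss = -12/5, Gamma_sst = -12/25, Gamma_stt = 0, Gamma_tss = 0, Gamma_tst = 0, Gamma_ttt = 0

E = 25/16, F = 0, G = 1 at the point
E_s = -15/2, E_t = -3/2, F_s = -3/4, F_t = 0, G_s = 0, G_t = 0
EG - F^2 = 25/16;  g^inv = (16/25) * [[1, 0], [0, 25/16]]
first-kind symbols [ij,l] = (1/2)(d_i g_jl + d_j g_il - d_l g_ij): [ss,s] = E_s/2 = -15/4, [ss,t] = F_s - E_t/2 = 0, [st,s] = E_t/2 = -3/4, [st,t] = G_s/2 = 0, [tt,s] = F_t - G_s/2 = 0, [tt,t] = G_t/2 = 0
Gamma^s_ij = (G*[ij,s] - F*[ij,t])/(EG - F^2), Gamma^t_ij = (E*[ij,t] - F*[ij,s])/(EG - F^2)


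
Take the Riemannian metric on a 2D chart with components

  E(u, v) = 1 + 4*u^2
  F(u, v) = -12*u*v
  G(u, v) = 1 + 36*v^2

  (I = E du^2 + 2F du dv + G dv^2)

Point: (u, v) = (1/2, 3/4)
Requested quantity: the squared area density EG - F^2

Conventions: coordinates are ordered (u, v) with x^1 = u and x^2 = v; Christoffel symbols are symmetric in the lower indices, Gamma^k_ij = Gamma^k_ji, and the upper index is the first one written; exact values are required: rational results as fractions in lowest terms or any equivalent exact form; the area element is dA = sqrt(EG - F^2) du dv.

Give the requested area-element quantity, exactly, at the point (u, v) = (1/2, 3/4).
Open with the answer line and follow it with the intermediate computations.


Answer: EG - F^2 = 89/4

E = 2, F = -9/2, G = 85/4; EG - F^2 = 89/4


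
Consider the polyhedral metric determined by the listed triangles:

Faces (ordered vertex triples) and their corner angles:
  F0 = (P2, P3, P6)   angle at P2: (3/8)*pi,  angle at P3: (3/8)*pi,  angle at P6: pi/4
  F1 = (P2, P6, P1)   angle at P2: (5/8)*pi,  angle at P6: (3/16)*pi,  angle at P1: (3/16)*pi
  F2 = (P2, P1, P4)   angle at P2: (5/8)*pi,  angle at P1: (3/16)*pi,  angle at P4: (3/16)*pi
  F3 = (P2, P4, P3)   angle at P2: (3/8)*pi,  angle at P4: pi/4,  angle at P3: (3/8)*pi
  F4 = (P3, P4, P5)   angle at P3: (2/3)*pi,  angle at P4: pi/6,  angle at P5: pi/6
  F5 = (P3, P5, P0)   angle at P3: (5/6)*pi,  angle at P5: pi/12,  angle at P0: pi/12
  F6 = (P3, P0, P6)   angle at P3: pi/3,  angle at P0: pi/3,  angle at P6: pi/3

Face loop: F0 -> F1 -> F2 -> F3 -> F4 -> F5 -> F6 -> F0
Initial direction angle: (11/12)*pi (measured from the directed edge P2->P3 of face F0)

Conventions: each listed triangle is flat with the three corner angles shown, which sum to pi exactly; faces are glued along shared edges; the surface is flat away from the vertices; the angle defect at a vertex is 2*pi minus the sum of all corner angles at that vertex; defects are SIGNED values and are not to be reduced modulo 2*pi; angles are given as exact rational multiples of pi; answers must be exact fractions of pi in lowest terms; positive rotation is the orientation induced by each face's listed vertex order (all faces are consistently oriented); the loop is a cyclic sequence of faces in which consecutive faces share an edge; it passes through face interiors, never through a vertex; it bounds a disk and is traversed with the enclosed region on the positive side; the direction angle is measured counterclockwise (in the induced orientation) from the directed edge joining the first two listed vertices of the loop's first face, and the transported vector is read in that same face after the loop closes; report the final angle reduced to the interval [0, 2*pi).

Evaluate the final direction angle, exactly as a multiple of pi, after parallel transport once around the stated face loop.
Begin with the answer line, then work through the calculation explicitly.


Answer: final direction angle = pi/3

enclosed vertex P2: corner angles sum to 2*pi, defect = 2*pi - 2*pi = 0
enclosed vertex P3: corner angles sum to (31/12)*pi, defect = 2*pi - (31/12)*pi = (-7/12)*pi
by Gauss-Bonnet the loop rotates the vector by the enclosed defect sum (positive orientation, mod 2*pi)
final angle = (11/12)*pi - (7/12)*pi = pi/3 (mod 2*pi)


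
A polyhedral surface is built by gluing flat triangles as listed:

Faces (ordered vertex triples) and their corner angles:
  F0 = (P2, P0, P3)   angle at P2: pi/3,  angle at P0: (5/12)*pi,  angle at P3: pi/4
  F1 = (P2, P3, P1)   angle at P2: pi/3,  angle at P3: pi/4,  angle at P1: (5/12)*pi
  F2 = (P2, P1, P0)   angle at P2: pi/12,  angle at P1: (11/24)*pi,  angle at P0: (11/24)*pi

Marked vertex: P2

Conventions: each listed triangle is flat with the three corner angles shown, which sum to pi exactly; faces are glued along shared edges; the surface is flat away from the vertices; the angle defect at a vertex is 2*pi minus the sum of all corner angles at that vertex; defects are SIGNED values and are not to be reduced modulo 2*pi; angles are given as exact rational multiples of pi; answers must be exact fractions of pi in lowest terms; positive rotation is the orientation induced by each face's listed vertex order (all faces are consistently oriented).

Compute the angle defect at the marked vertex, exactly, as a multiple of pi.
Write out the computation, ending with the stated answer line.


Sum of corner angles at P2: (3/4)*pi
defect = 2*pi - (3/4)*pi

Answer: defect(P2) = (5/4)*pi


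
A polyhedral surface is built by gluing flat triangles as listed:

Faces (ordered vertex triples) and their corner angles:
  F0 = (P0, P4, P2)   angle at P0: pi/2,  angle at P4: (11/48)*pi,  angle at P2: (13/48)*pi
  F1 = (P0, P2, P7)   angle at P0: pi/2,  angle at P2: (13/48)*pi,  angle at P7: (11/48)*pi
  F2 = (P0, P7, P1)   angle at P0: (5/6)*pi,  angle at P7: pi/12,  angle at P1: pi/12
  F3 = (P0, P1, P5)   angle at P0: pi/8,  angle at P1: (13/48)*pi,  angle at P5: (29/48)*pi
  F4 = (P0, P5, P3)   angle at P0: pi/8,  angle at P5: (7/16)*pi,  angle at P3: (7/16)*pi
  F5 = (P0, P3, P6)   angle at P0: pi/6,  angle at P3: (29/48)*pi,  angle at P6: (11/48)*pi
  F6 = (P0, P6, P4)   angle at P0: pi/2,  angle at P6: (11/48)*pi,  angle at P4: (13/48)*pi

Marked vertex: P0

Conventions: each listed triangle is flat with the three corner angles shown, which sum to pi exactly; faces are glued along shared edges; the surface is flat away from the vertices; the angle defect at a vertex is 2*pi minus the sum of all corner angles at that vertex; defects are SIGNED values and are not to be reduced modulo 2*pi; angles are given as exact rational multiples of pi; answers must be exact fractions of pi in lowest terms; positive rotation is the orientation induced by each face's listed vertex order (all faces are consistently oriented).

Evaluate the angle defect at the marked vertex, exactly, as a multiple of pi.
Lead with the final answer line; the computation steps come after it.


Answer: defect(P0) = (-3/4)*pi

Sum of corner angles at P0: (11/4)*pi
defect = 2*pi - (11/4)*pi


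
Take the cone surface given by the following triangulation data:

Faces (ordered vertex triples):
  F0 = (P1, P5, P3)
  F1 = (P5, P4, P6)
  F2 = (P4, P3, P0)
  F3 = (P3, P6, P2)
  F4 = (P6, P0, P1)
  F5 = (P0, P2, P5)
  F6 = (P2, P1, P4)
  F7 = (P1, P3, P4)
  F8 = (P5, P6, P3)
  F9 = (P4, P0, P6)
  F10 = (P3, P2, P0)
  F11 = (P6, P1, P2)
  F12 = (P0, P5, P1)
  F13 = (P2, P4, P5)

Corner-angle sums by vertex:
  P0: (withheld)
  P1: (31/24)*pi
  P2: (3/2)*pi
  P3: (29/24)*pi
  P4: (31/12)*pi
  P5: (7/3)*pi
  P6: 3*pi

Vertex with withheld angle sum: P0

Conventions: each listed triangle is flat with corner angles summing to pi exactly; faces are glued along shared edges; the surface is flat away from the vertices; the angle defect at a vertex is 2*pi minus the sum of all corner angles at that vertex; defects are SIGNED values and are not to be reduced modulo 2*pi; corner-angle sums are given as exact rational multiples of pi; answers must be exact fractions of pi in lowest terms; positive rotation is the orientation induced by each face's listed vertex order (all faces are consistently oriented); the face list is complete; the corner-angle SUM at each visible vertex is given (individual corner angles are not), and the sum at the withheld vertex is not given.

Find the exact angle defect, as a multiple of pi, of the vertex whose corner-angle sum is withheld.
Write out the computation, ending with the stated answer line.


V = 7, E = 21, F = 14; chi = V - E + F = 0
Gauss-Bonnet: total defect = 2*pi*chi = 0; visible defects sum to pi/12

Answer: defect(P0) = -pi/12


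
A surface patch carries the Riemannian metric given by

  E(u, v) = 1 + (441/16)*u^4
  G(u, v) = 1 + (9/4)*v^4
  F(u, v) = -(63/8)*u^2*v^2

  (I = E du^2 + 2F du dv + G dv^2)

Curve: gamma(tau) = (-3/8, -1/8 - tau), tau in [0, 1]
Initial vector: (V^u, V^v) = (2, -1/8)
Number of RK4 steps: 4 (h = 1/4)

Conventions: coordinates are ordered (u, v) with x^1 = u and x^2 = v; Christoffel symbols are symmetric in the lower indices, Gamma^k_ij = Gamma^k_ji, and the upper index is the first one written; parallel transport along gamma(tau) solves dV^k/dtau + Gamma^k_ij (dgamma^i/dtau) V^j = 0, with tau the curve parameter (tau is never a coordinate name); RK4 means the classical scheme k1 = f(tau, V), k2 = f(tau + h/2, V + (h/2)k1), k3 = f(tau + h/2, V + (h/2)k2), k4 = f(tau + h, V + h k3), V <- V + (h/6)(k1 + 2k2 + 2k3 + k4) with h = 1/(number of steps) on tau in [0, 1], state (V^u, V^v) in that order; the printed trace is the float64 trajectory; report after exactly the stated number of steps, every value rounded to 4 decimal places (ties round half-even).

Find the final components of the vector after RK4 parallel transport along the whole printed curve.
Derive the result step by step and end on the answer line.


gamma'(tau) = (0, -1); f(tau, V)^k = -Gamma^k_ij(gamma(tau)) gamma'^i(tau) V^j; h = 1/4; intermediate values shown to 6 dp
curve data and Christoffel symbols at the stage parameters:
  tau = 0.000000: gamma = (-0.375000, -0.125000), gamma' = (0.000000, -1.000000); Gamma_uuu = -1.880801, Gamma_uuv = 0.000000, Gamma_uvv = 0.179124, Gamma_vuu = 0.059708, Gamma_vuv = 0.000000, Gamma_vvv = -0.005686
  tau = 0.125000: gamma = (-0.375000, -0.250000), gamma' = (0.000000, -1.000000); Gamma_uuu = -1.870828, Gamma_uuv = 0.000000, Gamma_uvv = 0.356348, Gamma_vuu = 0.237565, Gamma_vuv = 0.000000, Gamma_vvv = -0.045251
  tau = 0.250000: gamma = (-0.375000, -0.375000), gamma' = (0.000000, -1.000000); Gamma_uuu = -1.828804, Gamma_uuv = 0.000000, Gamma_uvv = 0.522515, Gamma_vuu = 0.522515, Gamma_vuv = 0.000000, Gamma_vvv = -0.149290
  tau = 0.375000: gamma = (-0.375000, -0.500000), gamma' = (0.000000, -1.000000); Gamma_uuu = -1.724512, Gamma_uuv = 0.000000, Gamma_uvv = 0.656957, Gamma_vuu = 0.875943, Gamma_vuv = 0.000000, Gamma_vvv = -0.333692
  tau = 0.500000: gamma = (-0.375000, -0.625000), gamma' = (0.000000, -1.000000); Gamma_uuu = -1.539404, Gamma_uuv = 0.000000, Gamma_uvv = 0.733049, Gamma_vuu = 1.221749, Gamma_vuv = 0.000000, Gamma_vvv = -0.581785
  tau = 0.625000: gamma = (-0.375000, -0.750000), gamma' = (0.000000, -1.000000); Gamma_uuu = -1.288000, Gamma_uuv = 0.000000, Gamma_uvv = 0.736000, Gamma_vuu = 1.472000, Gamma_vuv = 0.000000, Gamma_vvv = -0.841143
  tau = 0.750000: gamma = (-0.375000, -0.875000), gamma' = (0.000000, -1.000000); Gamma_uuu = -1.015019, Gamma_uuv = 0.000000, Gamma_uvv = 0.676679, Gamma_vuu = 1.578919, Gamma_vuv = 0.000000, Gamma_vvv = -1.052613
  tau = 0.875000: gamma = (-0.375000, -1.000000), gamma' = (0.000000, -1.000000); Gamma_uuu = -0.765991, Gamma_uuv = 0.000000, Gamma_uvv = 0.583612, Gamma_vuu = 1.556300, Gamma_vuv = 0.000000, Gamma_vvv = -1.185752
  tau = 1.000000: gamma = (-0.375000, -1.125000), gamma' = (0.000000, -1.000000); Gamma_uuu = -0.564559, Gamma_uuv = 0.000000, Gamma_uvv = 0.483907, Gamma_vuu = 1.451722, Gamma_vuv = 0.000000, Gamma_vvv = -1.244333
step 0: V^u = 2.0000, V^v = -0.1250
step 1: k1 = (-0.022390, 0.000711), k2 = (-0.044512, 0.005652), k3 = (-0.044292, 0.005624), k4 = (-0.064580, 0.018451); V <- V + (h/6)(k1 + 2k2 + 2k3 + k4): V^u = 1.9890, V^v = -0.1233
step 2: k1 = (-0.064406, 0.018402), k2 = (-0.079467, 0.040364), k3 = (-0.077663, 0.039448), k4 = (-0.083128, 0.065974); V <- V + (h/6)(k1 + 2k2 + 2k3 + k4): V^u = 1.9697, V^v = -0.1131
step 3: k1 = (-0.082904, 0.065797), k2 = (-0.077185, 0.088211), k3 = (-0.075123, 0.085854), k4 = (-0.062005, 0.096453); V <- V + (h/6)(k1 + 2k2 + 2k3 + k4): V^u = 1.9510, V^v = -0.0918
step 4: k1 = (-0.062139, 0.096661), k2 = (-0.046541, 0.094560), k3 = (-0.046694, 0.094871), k4 = (-0.032960, 0.084753); V <- V + (h/6)(k1 + 2k2 + 2k3 + k4): V^u = 1.9393, V^v = -0.0685

Answer: V^u = 1.9393, V^v = -0.0685


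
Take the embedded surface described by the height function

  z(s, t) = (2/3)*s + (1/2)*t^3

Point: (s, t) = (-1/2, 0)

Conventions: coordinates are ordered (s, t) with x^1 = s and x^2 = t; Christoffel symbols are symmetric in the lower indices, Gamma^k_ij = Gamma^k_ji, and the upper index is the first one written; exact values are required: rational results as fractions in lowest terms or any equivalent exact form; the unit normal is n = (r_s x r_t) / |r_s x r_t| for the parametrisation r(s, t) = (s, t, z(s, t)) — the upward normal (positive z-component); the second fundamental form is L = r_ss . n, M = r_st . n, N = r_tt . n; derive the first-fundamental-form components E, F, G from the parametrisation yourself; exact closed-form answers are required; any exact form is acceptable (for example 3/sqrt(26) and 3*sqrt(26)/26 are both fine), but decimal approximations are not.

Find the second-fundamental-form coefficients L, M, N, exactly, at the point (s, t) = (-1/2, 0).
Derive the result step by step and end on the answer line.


z_s = 2/3, z_t = 0, z_ss = 0, z_st = 0, z_tt = 0
E = 13/9, F = 0, G = 1; answer radicand W^2 = 13/9
unnormalised second-form numerators: l = 0, m = 0, n = 0; L = l/sqrt(13/9), and similarly M = m/sqrt(W^2), N = n/sqrt(W^2)

Answer: L = 0, M = 0, N = 0


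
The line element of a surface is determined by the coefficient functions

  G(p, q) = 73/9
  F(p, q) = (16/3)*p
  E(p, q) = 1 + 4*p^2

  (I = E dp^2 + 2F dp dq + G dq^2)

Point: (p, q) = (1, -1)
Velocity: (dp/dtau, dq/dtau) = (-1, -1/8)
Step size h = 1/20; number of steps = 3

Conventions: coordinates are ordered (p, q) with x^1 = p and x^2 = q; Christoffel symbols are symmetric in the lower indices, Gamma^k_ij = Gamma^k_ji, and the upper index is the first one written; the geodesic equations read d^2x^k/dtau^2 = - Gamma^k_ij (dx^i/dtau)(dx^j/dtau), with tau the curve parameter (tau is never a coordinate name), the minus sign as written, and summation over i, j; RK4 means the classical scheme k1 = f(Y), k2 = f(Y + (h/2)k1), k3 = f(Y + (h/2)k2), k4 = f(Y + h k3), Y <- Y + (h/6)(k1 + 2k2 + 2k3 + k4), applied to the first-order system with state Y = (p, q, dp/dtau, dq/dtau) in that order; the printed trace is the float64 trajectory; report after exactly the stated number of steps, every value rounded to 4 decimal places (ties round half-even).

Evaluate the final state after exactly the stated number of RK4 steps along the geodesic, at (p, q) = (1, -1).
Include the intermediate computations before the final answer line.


f(Y) = (dp/dtau, dq/dtau, -Gamma^p_ij Y'^i Y'^j, -Gamma^q_ij Y'^i Y'^j) with the Gammas evaluated at the stage position; h = 0.050000; intermediate values shown to 6 dp
step 0: p = 1.0000, q = -1.0000, dp/dtau = -1.0000, dq/dtau = -0.1250
step 1:
  k1: at (p, q) = (1.000000, -1.000000), (dp/dtau, dq/dtau) = (-1.000000, -0.125000); Gamma_ppp = 0.330275, Gamma_ppq = 0.000000, Gamma_pqq = 0.000000, Gamma_qpp = 0.440367, Gamma_qpq = 0.000000, Gamma_qqq = 0.000000; k1 = (-1.000000, -0.125000, -0.330275, -0.440367)
  k2: at (p, q) = (0.975000, -1.003125), (dp/dtau, dq/dtau) = (-1.008257, -0.136009); Gamma_ppp = 0.327357, Gamma_ppq = 0.000000, Gamma_pqq = 0.000000, Gamma_qpp = 0.447667, Gamma_qpq = 0.000000, Gamma_qqq = 0.000000; k2 = (-1.008257, -0.136009, -0.332785, -0.455090)
  k3: at (p, q) = (0.974794, -1.003400), (dp/dtau, dq/dtau) = (-1.008320, -0.136377); Gamma_ppp = 0.327332, Gamma_ppq = 0.000000, Gamma_pqq = 0.000000, Gamma_qpp = 0.447728, Gamma_qpq = 0.000000, Gamma_qqq = 0.000000; k3 = (-1.008320, -0.136377, -0.332801, -0.455209)
  k4: at (p, q) = (0.949584, -1.006819), (dp/dtau, dq/dtau) = (-1.016640, -0.147760); Gamma_ppp = 0.324147, Gamma_ppq = 0.000000, Gamma_pqq = 0.000000, Gamma_qpp = 0.455142, Gamma_qpq = 0.000000, Gamma_qqq = 0.000000; k4 = (-1.016640, -0.147760, -0.335024, -0.470415)
  Y <- Y + (h/6)(k1 + 2k2 + 2k3 + k4): p = 0.9496, q = -1.0068, dp/dtau = -1.0166, dq/dtau = -0.1478
step 2:
  k1: at (p, q) = (0.949585, -1.006813), (dp/dtau, dq/dtau) = (-1.016637, -0.147762); Gamma_ppp = 0.324147, Gamma_ppq = 0.000000, Gamma_pqq = 0.000000, Gamma_qpp = 0.455142, Gamma_qpq = 0.000000, Gamma_qqq = 0.000000; k1 = (-1.016637, -0.147762, -0.335022, -0.470412)
  k2: at (p, q) = (0.924169, -1.010507), (dp/dtau, dq/dtau) = (-1.025013, -0.159522); Gamma_ppp = 0.320684, Gamma_ppq = 0.000000, Gamma_pqq = 0.000000, Gamma_qpp = 0.462663, Gamma_qpq = 0.000000, Gamma_qqq = 0.000000; k2 = (-1.025013, -0.159522, -0.336927, -0.486098)
  k3: at (p, q) = (0.923960, -1.010801), (dp/dtau, dq/dtau) = (-1.025060, -0.159914); Gamma_ppp = 0.320655, Gamma_ppq = 0.000000, Gamma_pqq = 0.000000, Gamma_qpp = 0.462725, Gamma_qpq = 0.000000, Gamma_qqq = 0.000000; k3 = (-1.025060, -0.159914, -0.336928, -0.486208)
  k4: at (p, q) = (0.898332, -1.014808), (dp/dtau, dq/dtau) = (-1.033484, -0.172072); Gamma_ppp = 0.316897, Gamma_ppq = 0.000000, Gamma_pqq = 0.000000, Gamma_qpp = 0.470348, Gamma_qpq = 0.000000, Gamma_qqq = 0.000000; k4 = (-1.033484, -0.172072, -0.338474, -0.502374)
  Y <- Y + (h/6)(k1 + 2k2 + 2k3 + k4): p = 0.8983, q = -1.0148, dp/dtau = -1.0335, dq/dtau = -0.1721
step 3:
  k1: at (p, q) = (0.898333, -1.014802), (dp/dtau, dq/dtau) = (-1.033481, -0.172073); Gamma_ppp = 0.316897, Gamma_ppq = 0.000000, Gamma_pqq = 0.000000, Gamma_qpp = 0.470348, Gamma_qpq = 0.000000, Gamma_qqq = 0.000000; k1 = (-1.033481, -0.172073, -0.338472, -0.502370)
  k2: at (p, q) = (0.872496, -1.019104), (dp/dtau, dq/dtau) = (-1.041942, -0.184632); Gamma_ppp = 0.312832, Gamma_ppq = 0.000000, Gamma_pqq = 0.000000, Gamma_qpp = 0.478064, Gamma_qpq = 0.000000, Gamma_qqq = 0.000000; k2 = (-1.041942, -0.184632, -0.339624, -0.519007)
  k3: at (p, q) = (0.872284, -1.019418), (dp/dtau, dq/dtau) = (-1.041971, -0.185048); Gamma_ppp = 0.312797, Gamma_ppq = 0.000000, Gamma_pqq = 0.000000, Gamma_qpp = 0.478127, Gamma_qpq = 0.000000, Gamma_qqq = 0.000000; k3 = (-1.041971, -0.185048, -0.339605, -0.519105)
  k4: at (p, q) = (0.846234, -1.024054), (dp/dtau, dq/dtau) = (-1.050461, -0.198028); Gamma_ppp = 0.308407, Gamma_ppq = 0.000000, Gamma_pqq = 0.000000, Gamma_qpp = 0.485928, Gamma_qpq = 0.000000, Gamma_qqq = 0.000000; k4 = (-1.050461, -0.198028, -0.340317, -0.536206)
  Y <- Y + (h/6)(k1 + 2k2 + 2k3 + k4): p = 0.8462, q = -1.0240, dp/dtau = -1.0505, dq/dtau = -0.1980

Answer: p = 0.8462, q = -1.0240, dp/dtau = -1.0505, dq/dtau = -0.1980


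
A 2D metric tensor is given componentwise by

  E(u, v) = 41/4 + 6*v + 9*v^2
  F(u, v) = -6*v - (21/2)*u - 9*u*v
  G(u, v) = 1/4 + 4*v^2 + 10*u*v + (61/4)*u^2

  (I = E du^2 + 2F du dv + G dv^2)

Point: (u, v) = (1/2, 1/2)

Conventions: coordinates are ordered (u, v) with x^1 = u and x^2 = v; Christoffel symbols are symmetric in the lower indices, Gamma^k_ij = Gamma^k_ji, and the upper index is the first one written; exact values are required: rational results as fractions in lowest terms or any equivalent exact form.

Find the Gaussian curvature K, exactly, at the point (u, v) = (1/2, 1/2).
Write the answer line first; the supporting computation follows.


Answer: K = 75856/49729

E = 31/2, F = -21/2, G = 121/16, EG - F^2 = 223/32 at the point
E_u = 0, E_v = 15, F_u = -15, F_v = -21/2, G_u = 81/4, G_v = 9
E_vv = 18, F_uv = -9, G_uu = 61/2
The intrinsic route: Brioschi's K = (det M1 - det M2)/(EG - F^2)^2.
M1 = [[-E_vv/2 + F_uv - G_uu/2, E_u/2, F_u - E_v/2], [F_v - G_u/2, E, F], [G_v/2, F, G]] = [[-133/4, 0, -45/2], [-165/8, 31/2, -21/2], [9/2, -21/2, 121/16]]; det M1 = -452479/128
M2 = [[0, E_v/2, G_u/2], [E_v/2, E, F], [G_u/2, F, G]] = [[0, 15/2, 81/8], [15/2, 31/2, -21/2], [81/8, -21/2, 121/16]]; det M2 = -461961/128
det M1 - det M2 = 4741/64; K = 4741/64 / (223/32)^2 = 75856/49729
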